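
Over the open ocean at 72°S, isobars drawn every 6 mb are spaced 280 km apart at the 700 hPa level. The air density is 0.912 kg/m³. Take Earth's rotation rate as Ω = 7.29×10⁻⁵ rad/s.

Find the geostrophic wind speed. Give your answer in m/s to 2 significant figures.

Coriolis parameter at 72°S:
f = 2Ω sin φ = 2 × 7.29×10⁻⁵ × sin 72° = 1.39×10⁻⁴ s⁻¹
Pressure gradient: |∂P/∂n| = 600 Pa / 280000 m = 2.14×10⁻³ Pa/m
Geostrophic balance (pressure-gradient force = Coriolis force):
V_g = (1/(fρ)) |∂P/∂n| = 2.14×10⁻³ / (1.39×10⁻⁴ × 0.912) = 16.9 m/s

17 m/s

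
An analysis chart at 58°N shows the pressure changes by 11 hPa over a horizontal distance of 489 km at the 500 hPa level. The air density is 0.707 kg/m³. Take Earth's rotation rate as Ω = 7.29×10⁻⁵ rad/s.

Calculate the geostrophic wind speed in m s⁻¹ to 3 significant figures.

25.7 m s⁻¹

Coriolis parameter at 58°N:
f = 2Ω sin φ = 2 × 7.29×10⁻⁵ × sin 58° = 1.24×10⁻⁴ s⁻¹
Pressure gradient: |∂P/∂n| = 1100 Pa / 489000 m = 2.25×10⁻³ Pa/m
Geostrophic balance (pressure-gradient force = Coriolis force):
V_g = (1/(fρ)) |∂P/∂n| = 2.25×10⁻³ / (1.24×10⁻⁴ × 0.707) = 25.7 m/s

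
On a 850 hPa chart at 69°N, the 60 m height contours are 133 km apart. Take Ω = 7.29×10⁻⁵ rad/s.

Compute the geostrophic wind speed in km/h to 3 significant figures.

Coriolis parameter at 69°N:
f = 2Ω sin φ = 2 × 7.29×10⁻⁵ × sin 69° = 1.36×10⁻⁴ s⁻¹
Height gradient: |∂Z/∂n| = 60 m / 133000 m = 4.51×10⁻⁴
On a pressure surface, geostrophic balance gives V_g = (g/f)|∂Z/∂n|:
V_g = 9.81 × 4.51×10⁻⁴ / 1.36×10⁻⁴ = 32.5 m/s
Converting: 32.5 m/s × 3.6 = 117 km/h

117 km/h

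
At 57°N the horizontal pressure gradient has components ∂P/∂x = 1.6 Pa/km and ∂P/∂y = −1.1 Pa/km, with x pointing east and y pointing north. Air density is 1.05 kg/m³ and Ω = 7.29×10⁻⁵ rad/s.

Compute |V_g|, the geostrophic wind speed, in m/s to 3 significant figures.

15.1 m/s

Coriolis parameter at 57°N:
f = 2Ω sin φ = 2 × 7.29×10⁻⁵ × sin 57° = 1.22×10⁻⁴ s⁻¹
Component geostrophic relations (x east, y north):
u_g = −(1/(fρ)) ∂P/∂y,  v_g = (1/(fρ)) ∂P/∂x
u_g = −(−1.1×10⁻³)/(1.22×10⁻⁴ × 1.05) = 8.57 m/s;  v_g = (1.6×10⁻³)/(1.22×10⁻⁴ × 1.05) = 12.5 m/s
|V_g| = √(u_g² + v_g²) = 15.1 m/s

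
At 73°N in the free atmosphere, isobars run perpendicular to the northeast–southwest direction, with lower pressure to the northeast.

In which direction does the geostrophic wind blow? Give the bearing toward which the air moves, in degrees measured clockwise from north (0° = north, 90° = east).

The pressure-gradient force points toward the northeast (bearing 045°).
Geostrophic balance: in the Northern Hemisphere the Coriolis force deflects motion to the right, so the geostrophic wind blows 90° to the right of the pressure-gradient force (low pressure on the left).
Rotating 045° by 90° clockwise gives 135° — the wind blows toward the southeast.

135°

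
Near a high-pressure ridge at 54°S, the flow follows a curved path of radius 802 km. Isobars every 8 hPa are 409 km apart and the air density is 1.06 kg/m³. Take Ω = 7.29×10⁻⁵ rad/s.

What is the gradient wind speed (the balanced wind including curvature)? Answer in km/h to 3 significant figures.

71.2 km/h

Coriolis parameter at 54°S:
f = 2Ω sin φ = 2 × 7.29×10⁻⁵ × sin 54° = 1.18×10⁻⁴ s⁻¹
Pressure gradient: |∂P/∂n| = 800 Pa / 409000 m = 1.96×10⁻³ Pa/m
Geostrophic speed: V_g = |∂P/∂n|/(fρ) = 1.96×10⁻³/(1.18×10⁻⁴ × 1.06) = 15.6 m/s
Around a high, pressure-gradient force acts outward with centrifugal, so Coriolis balances both:
fV = (1/ρ)|∂P/∂n| + V²/R  →  V² − fR·V + fR·V_g = 0
With fR = 1.18×10⁻⁴ × 802×10³ m = 94.6 m/s:
V = [fR − √((fR)² − 4 fR V_g)]/2 = [94.6 − √(94.6² − 4×94.6×15.6)]/2 = 19.8 m/s
Supergeostrophic (V > V_g = 15.6 m/s), as expected around a high.
Converting: 19.8 m/s × 3.6 = 71.2 km/h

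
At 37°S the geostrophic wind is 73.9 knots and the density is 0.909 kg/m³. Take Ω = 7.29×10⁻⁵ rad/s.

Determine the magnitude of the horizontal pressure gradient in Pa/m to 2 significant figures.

Coriolis parameter at 37°S:
f = 2Ω sin φ = 2 × 7.29×10⁻⁵ × sin 37° = 8.77×10⁻⁵ s⁻¹
Wind speed in SI: 73.9 knots = 38.0 m/s
Geostrophic balance rearranged: |∂P/∂n| = f ρ V_g
|∂P/∂n| = 8.77×10⁻⁵ × 0.909 × 38.0 = 3.03×10⁻³ Pa/m

3.0×10⁻³ Pa/m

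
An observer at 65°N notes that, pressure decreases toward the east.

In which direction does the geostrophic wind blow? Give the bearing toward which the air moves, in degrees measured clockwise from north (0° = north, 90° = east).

180°

The pressure-gradient force points toward the east (bearing 090°).
Geostrophic balance: in the Northern Hemisphere the Coriolis force deflects motion to the right, so the geostrophic wind blows 90° to the right of the pressure-gradient force (low pressure on the left).
Rotating 090° by 90° clockwise gives 180° — the wind blows toward the south.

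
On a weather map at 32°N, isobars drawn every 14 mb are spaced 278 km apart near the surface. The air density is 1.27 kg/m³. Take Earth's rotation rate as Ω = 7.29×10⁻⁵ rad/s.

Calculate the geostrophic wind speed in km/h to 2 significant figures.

Coriolis parameter at 32°N:
f = 2Ω sin φ = 2 × 7.29×10⁻⁵ × sin 32° = 7.73×10⁻⁵ s⁻¹
Pressure gradient: |∂P/∂n| = 1400 Pa / 278000 m = 5.04×10⁻³ Pa/m
Geostrophic balance (pressure-gradient force = Coriolis force):
V_g = (1/(fρ)) |∂P/∂n| = 5.04×10⁻³ / (7.73×10⁻⁵ × 1.27) = 51.3 m/s
Converting: 51.3 m/s × 3.6 = 180 km/h

180 km/h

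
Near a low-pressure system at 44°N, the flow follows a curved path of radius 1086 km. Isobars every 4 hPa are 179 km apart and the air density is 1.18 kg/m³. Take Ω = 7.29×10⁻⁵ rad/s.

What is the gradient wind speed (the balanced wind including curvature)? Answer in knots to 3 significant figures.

31.7 knots

Coriolis parameter at 44°N:
f = 2Ω sin φ = 2 × 7.29×10⁻⁵ × sin 44° = 1.01×10⁻⁴ s⁻¹
Pressure gradient: |∂P/∂n| = 400 Pa / 179000 m = 2.23×10⁻³ Pa/m
Geostrophic speed: V_g = |∂P/∂n|/(fρ) = 2.23×10⁻³/(1.01×10⁻⁴ × 1.18) = 18.7 m/s
Around a low, centrifugal force acts outward with Coriolis, so pressure-gradient force balances both:
(1/ρ)|∂P/∂n| = fV + V²/R  →  V² + fR·V − fR·V_g = 0
With fR = 1.01×10⁻⁴ × 1086×10³ m = 110 m/s:
V = [−fR + √((fR)² + 4 fR V_g)]/2 = [−110 + √(110² + 4×110×18.7)]/2 = 16.3 m/s
Subgeostrophic (V < V_g = 18.7 m/s), as expected around a low.
Converting: 16.3 m/s × 1.944 = 31.7 knots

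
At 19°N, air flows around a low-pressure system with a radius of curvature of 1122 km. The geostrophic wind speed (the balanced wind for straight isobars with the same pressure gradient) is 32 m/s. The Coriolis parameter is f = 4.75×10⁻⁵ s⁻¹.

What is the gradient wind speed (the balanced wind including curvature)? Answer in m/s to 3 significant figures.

22.5 m/s

Around a low, centrifugal force acts outward with Coriolis, so pressure-gradient force balances both:
(1/ρ)|∂P/∂n| = fV + V²/R  →  V² + fR·V − fR·V_g = 0
With fR = 4.75×10⁻⁵ × 1122×10³ m = 53.3 m/s:
V = [−fR + √((fR)² + 4 fR V_g)]/2 = [−53.3 + √(53.3² + 4×53.3×32)]/2 = 22.5 m/s
Subgeostrophic (V < V_g = 32 m/s), as expected around a low.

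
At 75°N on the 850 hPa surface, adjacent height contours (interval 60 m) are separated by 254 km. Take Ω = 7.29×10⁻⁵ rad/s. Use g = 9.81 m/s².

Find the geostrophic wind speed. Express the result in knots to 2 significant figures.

32 knots

Coriolis parameter at 75°N:
f = 2Ω sin φ = 2 × 7.29×10⁻⁵ × sin 75° = 1.41×10⁻⁴ s⁻¹
Height gradient: |∂Z/∂n| = 60 m / 254000 m = 2.36×10⁻⁴
On a pressure surface, geostrophic balance gives V_g = (g/f)|∂Z/∂n|:
V_g = 9.81 × 2.36×10⁻⁴ / 1.41×10⁻⁴ = 16.5 m/s
Converting: 16.5 m/s × 1.944 = 32 knots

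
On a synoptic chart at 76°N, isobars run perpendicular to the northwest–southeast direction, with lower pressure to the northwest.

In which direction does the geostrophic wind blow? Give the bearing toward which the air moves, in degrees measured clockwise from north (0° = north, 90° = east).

The pressure-gradient force points toward the northwest (bearing 315°).
Geostrophic balance: in the Northern Hemisphere the Coriolis force deflects motion to the right, so the geostrophic wind blows 90° to the right of the pressure-gradient force (low pressure on the left).
Rotating 315° by 90° clockwise gives 045° — the wind blows toward the northeast.

045°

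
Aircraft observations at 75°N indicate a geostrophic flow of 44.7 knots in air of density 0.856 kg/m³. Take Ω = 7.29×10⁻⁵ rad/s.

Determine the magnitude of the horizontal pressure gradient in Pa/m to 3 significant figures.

Coriolis parameter at 75°N:
f = 2Ω sin φ = 2 × 7.29×10⁻⁵ × sin 75° = 1.41×10⁻⁴ s⁻¹
Wind speed in SI: 44.7 knots = 23.0 m/s
Geostrophic balance rearranged: |∂P/∂n| = f ρ V_g
|∂P/∂n| = 1.41×10⁻⁴ × 0.856 × 23.0 = 2.77×10⁻³ Pa/m

2.77×10⁻³ Pa/m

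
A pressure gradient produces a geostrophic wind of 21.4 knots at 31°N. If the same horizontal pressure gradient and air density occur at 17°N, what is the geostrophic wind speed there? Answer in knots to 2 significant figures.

With the same pressure gradient and density, V_g ∝ 1/f ∝ 1/sin φ.
V₂ = V₁ · sin φ₁ / sin φ₂ = 21.4 × sin 31° / sin 17°
V₂ = 21.4 × 0.5150/0.2924 = 38 knots

38 knots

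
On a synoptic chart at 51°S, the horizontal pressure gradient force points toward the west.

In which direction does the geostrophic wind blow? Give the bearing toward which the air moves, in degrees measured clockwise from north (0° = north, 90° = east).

The pressure-gradient force points toward the west (bearing 270°).
Geostrophic balance: in the Southern Hemisphere the Coriolis force deflects motion to the left, so the geostrophic wind blows 90° to the left of the pressure-gradient force (low pressure on the right).
Rotating 270° by 90° counterclockwise gives 180° — the wind blows toward the south.

180°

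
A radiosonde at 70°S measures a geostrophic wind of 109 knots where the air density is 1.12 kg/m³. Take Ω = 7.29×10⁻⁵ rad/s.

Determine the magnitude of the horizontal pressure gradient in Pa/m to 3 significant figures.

Coriolis parameter at 70°S:
f = 2Ω sin φ = 2 × 7.29×10⁻⁵ × sin 70° = 1.37×10⁻⁴ s⁻¹
Wind speed in SI: 109 knots = 56.1 m/s
Geostrophic balance rearranged: |∂P/∂n| = f ρ V_g
|∂P/∂n| = 1.37×10⁻⁴ × 1.12 × 56.1 = 8.60×10⁻³ Pa/m

8.60×10⁻³ Pa/m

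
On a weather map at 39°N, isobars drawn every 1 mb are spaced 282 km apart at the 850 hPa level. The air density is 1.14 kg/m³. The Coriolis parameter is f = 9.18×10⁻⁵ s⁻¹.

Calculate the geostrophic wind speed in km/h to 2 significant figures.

Pressure gradient: |∂P/∂n| = 100 Pa / 282000 m = 3.55×10⁻⁴ Pa/m
Geostrophic balance (pressure-gradient force = Coriolis force):
V_g = (1/(fρ)) |∂P/∂n| = 3.55×10⁻⁴ / (9.18×10⁻⁵ × 1.14) = 3.39 m/s
Converting: 3.39 m/s × 3.6 = 12 km/h

12 km/h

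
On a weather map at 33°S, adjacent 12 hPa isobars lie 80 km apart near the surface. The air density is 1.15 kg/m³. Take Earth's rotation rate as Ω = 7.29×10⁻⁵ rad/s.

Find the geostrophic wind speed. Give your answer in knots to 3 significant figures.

319 knots

Coriolis parameter at 33°S:
f = 2Ω sin φ = 2 × 7.29×10⁻⁵ × sin 33° = 7.94×10⁻⁵ s⁻¹
Pressure gradient: |∂P/∂n| = 1200 Pa / 80000 m = 1.50×10⁻² Pa/m
Geostrophic balance (pressure-gradient force = Coriolis force):
V_g = (1/(fρ)) |∂P/∂n| = 1.50×10⁻² / (7.94×10⁻⁵ × 1.15) = 164 m/s
Converting: 164 m/s × 1.944 = 319 knots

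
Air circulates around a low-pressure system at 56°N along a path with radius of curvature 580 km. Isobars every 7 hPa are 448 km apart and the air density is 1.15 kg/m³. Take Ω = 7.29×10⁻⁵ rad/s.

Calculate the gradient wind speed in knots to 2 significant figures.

Coriolis parameter at 56°N:
f = 2Ω sin φ = 2 × 7.29×10⁻⁵ × sin 56° = 1.21×10⁻⁴ s⁻¹
Pressure gradient: |∂P/∂n| = 700 Pa / 448000 m = 1.56×10⁻³ Pa/m
Geostrophic speed: V_g = |∂P/∂n|/(fρ) = 1.56×10⁻³/(1.21×10⁻⁴ × 1.15) = 11.2 m/s
Around a low, centrifugal force acts outward with Coriolis, so pressure-gradient force balances both:
(1/ρ)|∂P/∂n| = fV + V²/R  →  V² + fR·V − fR·V_g = 0
With fR = 1.21×10⁻⁴ × 580×10³ m = 70.1 m/s:
V = [−fR + √((fR)² + 4 fR V_g)]/2 = [−70.1 + √(70.1² + 4×70.1×11.2)]/2 = 9.86 m/s
Subgeostrophic (V < V_g = 11.2 m/s), as expected around a low.
Converting: 9.86 m/s × 1.944 = 19 knots

19 knots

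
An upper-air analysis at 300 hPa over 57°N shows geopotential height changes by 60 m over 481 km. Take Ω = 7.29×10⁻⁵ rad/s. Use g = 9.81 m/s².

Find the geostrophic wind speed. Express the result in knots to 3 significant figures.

Coriolis parameter at 57°N:
f = 2Ω sin φ = 2 × 7.29×10⁻⁵ × sin 57° = 1.22×10⁻⁴ s⁻¹
Height gradient: |∂Z/∂n| = 60 m / 481000 m = 1.25×10⁻⁴
On a pressure surface, geostrophic balance gives V_g = (g/f)|∂Z/∂n|:
V_g = 9.81 × 1.25×10⁻⁴ / 1.22×10⁻⁴ = 10.0 m/s
Converting: 10.0 m/s × 1.944 = 19.5 knots

19.5 knots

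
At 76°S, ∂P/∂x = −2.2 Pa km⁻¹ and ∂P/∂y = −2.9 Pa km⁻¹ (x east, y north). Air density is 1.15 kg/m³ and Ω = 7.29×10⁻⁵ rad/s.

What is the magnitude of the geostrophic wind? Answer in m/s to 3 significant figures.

Coriolis parameter at 76°S:
f = 2Ω sin φ = 2 × 7.29×10⁻⁵ × sin 76° = 1.41×10⁻⁴ s⁻¹
In the Southern Hemisphere f is negative: f = −1.41×10⁻⁴ s⁻¹.
Component geostrophic relations (x east, y north):
u_g = −(1/(fρ)) ∂P/∂y,  v_g = (1/(fρ)) ∂P/∂x
u_g = −(−2.9×10⁻³)/(−1.41×10⁻⁴ × 1.15) = −17.8 m/s;  v_g = (−2.2×10⁻³)/(−1.41×10⁻⁴ × 1.15) = 13.5 m/s
|V_g| = √(u_g² + v_g²) = 22.4 m/s

22.4 m/s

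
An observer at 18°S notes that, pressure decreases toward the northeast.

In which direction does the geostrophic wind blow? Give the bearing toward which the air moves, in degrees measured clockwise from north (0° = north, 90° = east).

The pressure-gradient force points toward the northeast (bearing 045°).
Geostrophic balance: in the Southern Hemisphere the Coriolis force deflects motion to the left, so the geostrophic wind blows 90° to the left of the pressure-gradient force (low pressure on the right).
Rotating 045° by 90° counterclockwise gives 315° — the wind blows toward the northwest.

315°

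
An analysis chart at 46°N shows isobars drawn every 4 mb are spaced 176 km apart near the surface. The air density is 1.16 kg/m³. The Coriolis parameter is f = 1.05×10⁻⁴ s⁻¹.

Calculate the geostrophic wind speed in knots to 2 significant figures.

Pressure gradient: |∂P/∂n| = 400 Pa / 176000 m = 2.27×10⁻³ Pa/m
Geostrophic balance (pressure-gradient force = Coriolis force):
V_g = (1/(fρ)) |∂P/∂n| = 2.27×10⁻³ / (1.05×10⁻⁴ × 1.16) = 18.7 m/s
Converting: 18.7 m/s × 1.944 = 36 knots

36 knots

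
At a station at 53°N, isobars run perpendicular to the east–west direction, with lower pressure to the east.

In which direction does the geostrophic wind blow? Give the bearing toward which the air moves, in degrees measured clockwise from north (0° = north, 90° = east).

180°

The pressure-gradient force points toward the east (bearing 090°).
Geostrophic balance: in the Northern Hemisphere the Coriolis force deflects motion to the right, so the geostrophic wind blows 90° to the right of the pressure-gradient force (low pressure on the left).
Rotating 090° by 90° clockwise gives 180° — the wind blows toward the south.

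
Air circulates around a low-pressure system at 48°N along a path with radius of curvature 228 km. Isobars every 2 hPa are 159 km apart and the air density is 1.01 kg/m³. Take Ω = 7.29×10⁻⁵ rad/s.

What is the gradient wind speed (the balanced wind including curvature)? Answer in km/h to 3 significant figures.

30.7 km/h

Coriolis parameter at 48°N:
f = 2Ω sin φ = 2 × 7.29×10⁻⁵ × sin 48° = 1.08×10⁻⁴ s⁻¹
Pressure gradient: |∂P/∂n| = 200 Pa / 159000 m = 1.26×10⁻³ Pa/m
Geostrophic speed: V_g = |∂P/∂n|/(fρ) = 1.26×10⁻³/(1.08×10⁻⁴ × 1.01) = 11.5 m/s
Around a low, centrifugal force acts outward with Coriolis, so pressure-gradient force balances both:
(1/ρ)|∂P/∂n| = fV + V²/R  →  V² + fR·V − fR·V_g = 0
With fR = 1.08×10⁻⁴ × 228×10³ m = 24.7 m/s:
V = [−fR + √((fR)² + 4 fR V_g)]/2 = [−24.7 + √(24.7² + 4×24.7×11.5)]/2 = 8.54 m/s
Subgeostrophic (V < V_g = 11.5 m/s), as expected around a low.
Converting: 8.54 m/s × 3.6 = 30.7 km/h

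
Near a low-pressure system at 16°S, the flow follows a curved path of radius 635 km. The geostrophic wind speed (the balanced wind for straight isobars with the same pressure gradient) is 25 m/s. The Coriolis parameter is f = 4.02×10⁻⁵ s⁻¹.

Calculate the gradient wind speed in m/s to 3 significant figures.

Around a low, centrifugal force acts outward with Coriolis, so pressure-gradient force balances both:
(1/ρ)|∂P/∂n| = fV + V²/R  →  V² + fR·V − fR·V_g = 0
With fR = 4.02×10⁻⁵ × 635×10³ m = 25.5 m/s:
V = [−fR + √((fR)² + 4 fR V_g)]/2 = [−25.5 + √(25.5² + 4×25.5×25)]/2 = 15.5 m/s
Subgeostrophic (V < V_g = 25 m/s), as expected around a low.

15.5 m/s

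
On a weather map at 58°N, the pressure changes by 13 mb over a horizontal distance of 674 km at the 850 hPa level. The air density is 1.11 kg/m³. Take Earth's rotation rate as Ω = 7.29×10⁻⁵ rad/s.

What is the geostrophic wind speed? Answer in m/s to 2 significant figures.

Coriolis parameter at 58°N:
f = 2Ω sin φ = 2 × 7.29×10⁻⁵ × sin 58° = 1.24×10⁻⁴ s⁻¹
Pressure gradient: |∂P/∂n| = 1300 Pa / 674000 m = 1.93×10⁻³ Pa/m
Geostrophic balance (pressure-gradient force = Coriolis force):
V_g = (1/(fρ)) |∂P/∂n| = 1.93×10⁻³ / (1.24×10⁻⁴ × 1.11) = 14.1 m/s

14 m/s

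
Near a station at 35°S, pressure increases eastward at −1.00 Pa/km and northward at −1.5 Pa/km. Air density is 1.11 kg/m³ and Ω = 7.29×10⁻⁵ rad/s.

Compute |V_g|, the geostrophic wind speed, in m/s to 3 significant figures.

Coriolis parameter at 35°S:
f = 2Ω sin φ = 2 × 7.29×10⁻⁵ × sin 35° = 8.36×10⁻⁵ s⁻¹
In the Southern Hemisphere f is negative: f = −8.36×10⁻⁵ s⁻¹.
Component geostrophic relations (x east, y north):
u_g = −(1/(fρ)) ∂P/∂y,  v_g = (1/(fρ)) ∂P/∂x
u_g = −(−1.5×10⁻³)/(−8.36×10⁻⁵ × 1.11) = −16.2 m/s;  v_g = (−1.00×10⁻³)/(−8.36×10⁻⁵ × 1.11) = 10.8 m/s
|V_g| = √(u_g² + v_g²) = 19.4 m/s

19.4 m/s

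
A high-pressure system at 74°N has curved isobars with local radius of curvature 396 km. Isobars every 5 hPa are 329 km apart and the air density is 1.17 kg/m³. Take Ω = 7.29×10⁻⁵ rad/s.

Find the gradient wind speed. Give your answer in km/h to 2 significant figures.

42 km/h

Coriolis parameter at 74°N:
f = 2Ω sin φ = 2 × 7.29×10⁻⁵ × sin 74° = 1.40×10⁻⁴ s⁻¹
Pressure gradient: |∂P/∂n| = 500 Pa / 329000 m = 1.52×10⁻³ Pa/m
Geostrophic speed: V_g = |∂P/∂n|/(fρ) = 1.52×10⁻³/(1.40×10⁻⁴ × 1.17) = 9.27 m/s
Around a high, pressure-gradient force acts outward with centrifugal, so Coriolis balances both:
fV = (1/ρ)|∂P/∂n| + V²/R  →  V² − fR·V + fR·V_g = 0
With fR = 1.40×10⁻⁴ × 396×10³ m = 55.5 m/s:
V = [fR − √((fR)² − 4 fR V_g)]/2 = [55.5 − √(55.5² − 4×55.5×9.27)]/2 = 11.8 m/s
Supergeostrophic (V > V_g = 9.27 m/s), as expected around a high.
Converting: 11.8 m/s × 3.6 = 42 km/h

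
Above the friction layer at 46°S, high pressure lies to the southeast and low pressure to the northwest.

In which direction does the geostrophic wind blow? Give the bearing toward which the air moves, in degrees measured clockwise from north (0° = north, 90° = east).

The pressure-gradient force points toward the northwest (bearing 315°).
Geostrophic balance: in the Southern Hemisphere the Coriolis force deflects motion to the left, so the geostrophic wind blows 90° to the left of the pressure-gradient force (low pressure on the right).
Rotating 315° by 90° counterclockwise gives 225° — the wind blows toward the southwest.

225°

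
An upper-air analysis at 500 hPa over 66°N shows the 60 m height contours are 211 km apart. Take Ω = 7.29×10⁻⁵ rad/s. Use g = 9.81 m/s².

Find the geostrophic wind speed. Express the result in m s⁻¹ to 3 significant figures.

Coriolis parameter at 66°N:
f = 2Ω sin φ = 2 × 7.29×10⁻⁵ × sin 66° = 1.33×10⁻⁴ s⁻¹
Height gradient: |∂Z/∂n| = 60 m / 211000 m = 2.84×10⁻⁴
On a pressure surface, geostrophic balance gives V_g = (g/f)|∂Z/∂n|:
V_g = 9.81 × 2.84×10⁻⁴ / 1.33×10⁻⁴ = 20.9 m/s

20.9 m s⁻¹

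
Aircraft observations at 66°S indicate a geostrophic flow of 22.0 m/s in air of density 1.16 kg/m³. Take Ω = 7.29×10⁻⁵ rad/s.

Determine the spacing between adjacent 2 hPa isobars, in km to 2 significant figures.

Coriolis parameter at 66°S:
f = 2Ω sin φ = 2 × 7.29×10⁻⁵ × sin 66° = 1.33×10⁻⁴ s⁻¹
Geostrophic balance rearranged: |∂P/∂n| = f ρ V_g
|∂P/∂n| = 1.33×10⁻⁴ × 1.16 × 22.0 = 3.40×10⁻³ Pa/m
Isobar spacing: Δn = ΔP/|∂P/∂n| = 200 Pa / 3.40×10⁻³ Pa/m = 58839 m ≈ 59 km

59 km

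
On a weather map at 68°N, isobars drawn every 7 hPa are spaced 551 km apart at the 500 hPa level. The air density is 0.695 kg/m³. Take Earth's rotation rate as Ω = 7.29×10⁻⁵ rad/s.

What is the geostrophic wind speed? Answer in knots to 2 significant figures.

Coriolis parameter at 68°N:
f = 2Ω sin φ = 2 × 7.29×10⁻⁵ × sin 68° = 1.35×10⁻⁴ s⁻¹
Pressure gradient: |∂P/∂n| = 700 Pa / 551000 m = 1.27×10⁻³ Pa/m
Geostrophic balance (pressure-gradient force = Coriolis force):
V_g = (1/(fρ)) |∂P/∂n| = 1.27×10⁻³ / (1.35×10⁻⁴ × 0.695) = 13.5 m/s
Converting: 13.5 m/s × 1.944 = 26 knots

26 knots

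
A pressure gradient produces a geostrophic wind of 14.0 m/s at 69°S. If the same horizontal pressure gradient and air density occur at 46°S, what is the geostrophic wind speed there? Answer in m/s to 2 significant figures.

18 m/s

With the same pressure gradient and density, V_g ∝ 1/f ∝ 1/sin φ.
V₂ = V₁ · sin φ₁ / sin φ₂ = 14.0 × sin 69° / sin 46°
V₂ = 14.0 × 0.9336/0.7193 = 18 m/s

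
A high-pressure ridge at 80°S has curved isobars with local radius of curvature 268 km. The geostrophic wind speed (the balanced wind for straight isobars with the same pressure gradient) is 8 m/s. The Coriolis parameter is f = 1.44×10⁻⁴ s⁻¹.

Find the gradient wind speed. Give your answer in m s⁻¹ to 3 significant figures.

11.3 m s⁻¹

Around a high, pressure-gradient force acts outward with centrifugal, so Coriolis balances both:
fV = (1/ρ)|∂P/∂n| + V²/R  →  V² − fR·V + fR·V_g = 0
With fR = 1.44×10⁻⁴ × 268×10³ m = 38.6 m/s:
V = [fR − √((fR)² − 4 fR V_g)]/2 = [38.6 − √(38.6² − 4×38.6×8)]/2 = 11.3 m/s
Supergeostrophic (V > V_g = 8 m/s), as expected around a high.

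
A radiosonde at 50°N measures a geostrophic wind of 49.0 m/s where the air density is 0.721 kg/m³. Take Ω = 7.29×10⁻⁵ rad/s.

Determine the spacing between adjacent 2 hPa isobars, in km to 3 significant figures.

Coriolis parameter at 50°N:
f = 2Ω sin φ = 2 × 7.29×10⁻⁵ × sin 50° = 1.12×10⁻⁴ s⁻¹
Geostrophic balance rearranged: |∂P/∂n| = f ρ V_g
|∂P/∂n| = 1.12×10⁻⁴ × 0.721 × 49.0 = 3.95×10⁻³ Pa/m
Isobar spacing: Δn = ΔP/|∂P/∂n| = 200 Pa / 3.95×10⁻³ Pa/m = 50686 m ≈ 50.7 km

50.7 km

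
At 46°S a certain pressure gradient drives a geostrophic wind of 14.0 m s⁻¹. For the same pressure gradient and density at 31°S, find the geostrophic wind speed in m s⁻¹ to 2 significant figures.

With the same pressure gradient and density, V_g ∝ 1/f ∝ 1/sin φ.
V₂ = V₁ · sin φ₁ / sin φ₂ = 14.0 × sin 46° / sin 31°
V₂ = 14.0 × 0.7193/0.5150 = 20 m s⁻¹

20 m s⁻¹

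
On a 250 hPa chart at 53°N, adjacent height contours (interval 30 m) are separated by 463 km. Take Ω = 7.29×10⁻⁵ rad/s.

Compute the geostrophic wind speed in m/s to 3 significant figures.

5.46 m/s

Coriolis parameter at 53°N:
f = 2Ω sin φ = 2 × 7.29×10⁻⁵ × sin 53° = 1.16×10⁻⁴ s⁻¹
Height gradient: |∂Z/∂n| = 30 m / 463000 m = 6.48×10⁻⁵
On a pressure surface, geostrophic balance gives V_g = (g/f)|∂Z/∂n|:
V_g = 9.81 × 6.48×10⁻⁵ / 1.16×10⁻⁴ = 5.46 m/s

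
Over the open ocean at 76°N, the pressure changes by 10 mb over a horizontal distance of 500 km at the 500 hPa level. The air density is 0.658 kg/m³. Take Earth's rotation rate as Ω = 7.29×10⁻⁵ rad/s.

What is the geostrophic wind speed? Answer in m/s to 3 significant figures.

21.5 m/s

Coriolis parameter at 76°N:
f = 2Ω sin φ = 2 × 7.29×10⁻⁵ × sin 76° = 1.41×10⁻⁴ s⁻¹
Pressure gradient: |∂P/∂n| = 1000 Pa / 500000 m = 2.00×10⁻³ Pa/m
Geostrophic balance (pressure-gradient force = Coriolis force):
V_g = (1/(fρ)) |∂P/∂n| = 2.00×10⁻³ / (1.41×10⁻⁴ × 0.658) = 21.5 m/s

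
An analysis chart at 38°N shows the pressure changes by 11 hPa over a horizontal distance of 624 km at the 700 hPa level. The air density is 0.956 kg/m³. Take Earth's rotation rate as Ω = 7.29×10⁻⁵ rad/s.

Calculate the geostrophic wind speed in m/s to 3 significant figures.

20.5 m/s

Coriolis parameter at 38°N:
f = 2Ω sin φ = 2 × 7.29×10⁻⁵ × sin 38° = 8.98×10⁻⁵ s⁻¹
Pressure gradient: |∂P/∂n| = 1100 Pa / 624000 m = 1.76×10⁻³ Pa/m
Geostrophic balance (pressure-gradient force = Coriolis force):
V_g = (1/(fρ)) |∂P/∂n| = 1.76×10⁻³ / (8.98×10⁻⁵ × 0.956) = 20.5 m/s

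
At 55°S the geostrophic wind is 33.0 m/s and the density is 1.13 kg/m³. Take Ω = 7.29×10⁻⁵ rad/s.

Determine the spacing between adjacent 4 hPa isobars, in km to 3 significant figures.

89.8 km

Coriolis parameter at 55°S:
f = 2Ω sin φ = 2 × 7.29×10⁻⁵ × sin 55° = 1.19×10⁻⁴ s⁻¹
Geostrophic balance rearranged: |∂P/∂n| = f ρ V_g
|∂P/∂n| = 1.19×10⁻⁴ × 1.13 × 33.0 = 4.45×10⁻³ Pa/m
Isobar spacing: Δn = ΔP/|∂P/∂n| = 400 Pa / 4.45×10⁻³ Pa/m = 89814 m ≈ 89.8 km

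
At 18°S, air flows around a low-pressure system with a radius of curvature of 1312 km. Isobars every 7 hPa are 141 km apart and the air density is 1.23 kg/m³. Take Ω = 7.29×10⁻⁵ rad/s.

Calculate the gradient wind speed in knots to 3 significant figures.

Coriolis parameter at 18°S:
f = 2Ω sin φ = 2 × 7.29×10⁻⁵ × sin 18° = 4.51×10⁻⁵ s⁻¹
Pressure gradient: |∂P/∂n| = 700 Pa / 141000 m = 4.96×10⁻³ Pa/m
Geostrophic speed: V_g = |∂P/∂n|/(fρ) = 4.96×10⁻³/(4.51×10⁻⁵ × 1.23) = 89.6 m/s
Around a low, centrifugal force acts outward with Coriolis, so pressure-gradient force balances both:
(1/ρ)|∂P/∂n| = fV + V²/R  →  V² + fR·V − fR·V_g = 0
With fR = 4.51×10⁻⁵ × 1312×10³ m = 59.1 m/s:
V = [−fR + √((fR)² + 4 fR V_g)]/2 = [−59.1 + √(59.1² + 4×59.1×89.6)]/2 = 49 m/s
Subgeostrophic (V < V_g = 89.6 m/s), as expected around a low.
Converting: 49 m/s × 1.944 = 95.2 knots

95.2 knots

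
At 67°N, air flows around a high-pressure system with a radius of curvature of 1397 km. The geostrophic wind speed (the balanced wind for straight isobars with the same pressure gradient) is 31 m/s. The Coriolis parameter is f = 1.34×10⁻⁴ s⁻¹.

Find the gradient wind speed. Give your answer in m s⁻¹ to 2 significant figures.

Around a high, pressure-gradient force acts outward with centrifugal, so Coriolis balances both:
fV = (1/ρ)|∂P/∂n| + V²/R  →  V² − fR·V + fR·V_g = 0
With fR = 1.34×10⁻⁴ × 1397×10³ m = 187 m/s:
V = [fR − √((fR)² − 4 fR V_g)]/2 = [187 − √(187² − 4×187×31)]/2 = 39.2 m/s
Supergeostrophic (V > V_g = 31 m/s), as expected around a high.

39 m s⁻¹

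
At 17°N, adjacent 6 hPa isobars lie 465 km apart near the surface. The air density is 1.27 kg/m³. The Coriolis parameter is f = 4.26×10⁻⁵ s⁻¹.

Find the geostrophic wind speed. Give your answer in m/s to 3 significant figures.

Pressure gradient: |∂P/∂n| = 600 Pa / 465000 m = 1.29×10⁻³ Pa/m
Geostrophic balance (pressure-gradient force = Coriolis force):
V_g = (1/(fρ)) |∂P/∂n| = 1.29×10⁻³ / (4.26×10⁻⁵ × 1.27) = 23.8 m/s

23.8 m/s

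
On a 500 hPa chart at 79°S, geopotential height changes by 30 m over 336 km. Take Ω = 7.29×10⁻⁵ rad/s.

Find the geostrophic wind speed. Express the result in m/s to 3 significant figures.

Coriolis parameter at 79°S:
f = 2Ω sin φ = 2 × 7.29×10⁻⁵ × sin 79° = 1.43×10⁻⁴ s⁻¹
Height gradient: |∂Z/∂n| = 30 m / 336000 m = 8.93×10⁻⁵
On a pressure surface, geostrophic balance gives V_g = (g/f)|∂Z/∂n|:
V_g = 9.81 × 8.93×10⁻⁵ / 1.43×10⁻⁴ = 6.12 m/s

6.12 m/s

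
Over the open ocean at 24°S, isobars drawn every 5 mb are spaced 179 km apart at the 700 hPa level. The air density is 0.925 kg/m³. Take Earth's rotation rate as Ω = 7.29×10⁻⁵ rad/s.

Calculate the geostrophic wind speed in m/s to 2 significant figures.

Coriolis parameter at 24°S:
f = 2Ω sin φ = 2 × 7.29×10⁻⁵ × sin 24° = 5.93×10⁻⁵ s⁻¹
Pressure gradient: |∂P/∂n| = 500 Pa / 179000 m = 2.79×10⁻³ Pa/m
Geostrophic balance (pressure-gradient force = Coriolis force):
V_g = (1/(fρ)) |∂P/∂n| = 2.79×10⁻³ / (5.93×10⁻⁵ × 0.925) = 50.9 m/s

51 m/s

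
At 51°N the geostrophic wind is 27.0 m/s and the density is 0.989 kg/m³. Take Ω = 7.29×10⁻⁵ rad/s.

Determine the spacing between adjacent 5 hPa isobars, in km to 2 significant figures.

170 km

Coriolis parameter at 51°N:
f = 2Ω sin φ = 2 × 7.29×10⁻⁵ × sin 51° = 1.13×10⁻⁴ s⁻¹
Geostrophic balance rearranged: |∂P/∂n| = f ρ V_g
|∂P/∂n| = 1.13×10⁻⁴ × 0.989 × 27.0 = 3.03×10⁻³ Pa/m
Isobar spacing: Δn = ΔP/|∂P/∂n| = 500 Pa / 3.03×10⁻³ Pa/m = 165253 m ≈ 170 km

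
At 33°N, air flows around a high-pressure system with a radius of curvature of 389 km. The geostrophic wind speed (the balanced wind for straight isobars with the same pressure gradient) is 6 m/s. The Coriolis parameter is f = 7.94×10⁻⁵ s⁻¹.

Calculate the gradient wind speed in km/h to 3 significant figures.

Around a high, pressure-gradient force acts outward with centrifugal, so Coriolis balances both:
fV = (1/ρ)|∂P/∂n| + V²/R  →  V² − fR·V + fR·V_g = 0
With fR = 7.94×10⁻⁵ × 389×10³ m = 30.9 m/s:
V = [fR − √((fR)² − 4 fR V_g)]/2 = [30.9 − √(30.9² − 4×30.9×6)]/2 = 8.15 m/s
Supergeostrophic (V > V_g = 6 m/s), as expected around a high.
Converting: 8.15 m/s × 3.6 = 29.3 km/h

29.3 km/h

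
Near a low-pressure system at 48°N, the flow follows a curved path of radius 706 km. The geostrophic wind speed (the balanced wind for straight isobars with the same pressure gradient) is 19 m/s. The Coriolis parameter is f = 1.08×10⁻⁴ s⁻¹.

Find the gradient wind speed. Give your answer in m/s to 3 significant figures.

Around a low, centrifugal force acts outward with Coriolis, so pressure-gradient force balances both:
(1/ρ)|∂P/∂n| = fV + V²/R  →  V² + fR·V − fR·V_g = 0
With fR = 1.08×10⁻⁴ × 706×10³ m = 76.2 m/s:
V = [−fR + √((fR)² + 4 fR V_g)]/2 = [−76.2 + √(76.2² + 4×76.2×19)]/2 = 15.7 m/s
Subgeostrophic (V < V_g = 19 m/s), as expected around a low.

15.7 m/s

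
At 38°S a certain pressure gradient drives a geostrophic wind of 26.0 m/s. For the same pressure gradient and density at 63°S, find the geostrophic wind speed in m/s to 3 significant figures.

18.0 m/s

With the same pressure gradient and density, V_g ∝ 1/f ∝ 1/sin φ.
V₂ = V₁ · sin φ₁ / sin φ₂ = 26.0 × sin 38° / sin 63°
V₂ = 26.0 × 0.6157/0.8910 = 18.0 m/s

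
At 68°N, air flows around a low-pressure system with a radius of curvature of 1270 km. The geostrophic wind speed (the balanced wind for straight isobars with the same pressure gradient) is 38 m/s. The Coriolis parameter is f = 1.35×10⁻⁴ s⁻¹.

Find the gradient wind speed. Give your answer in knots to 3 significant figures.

Around a low, centrifugal force acts outward with Coriolis, so pressure-gradient force balances both:
(1/ρ)|∂P/∂n| = fV + V²/R  →  V² + fR·V − fR·V_g = 0
With fR = 1.35×10⁻⁴ × 1270×10³ m = 171 m/s:
V = [−fR + √((fR)² + 4 fR V_g)]/2 = [−171 + √(171² + 4×171×38)]/2 = 32 m/s
Subgeostrophic (V < V_g = 38 m/s), as expected around a low.
Converting: 32 m/s × 1.944 = 62.2 knots

62.2 knots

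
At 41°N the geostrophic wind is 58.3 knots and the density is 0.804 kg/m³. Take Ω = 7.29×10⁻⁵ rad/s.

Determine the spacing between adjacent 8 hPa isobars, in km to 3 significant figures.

Coriolis parameter at 41°N:
f = 2Ω sin φ = 2 × 7.29×10⁻⁵ × sin 41° = 9.57×10⁻⁵ s⁻¹
Wind speed in SI: 58.3 knots = 30.0 m/s
Geostrophic balance rearranged: |∂P/∂n| = f ρ V_g
|∂P/∂n| = 9.57×10⁻⁵ × 0.804 × 30.0 = 2.31×10⁻³ Pa/m
Isobar spacing: Δn = ΔP/|∂P/∂n| = 800 Pa / 2.31×10⁻³ Pa/m = 346838 m ≈ 347 km

347 km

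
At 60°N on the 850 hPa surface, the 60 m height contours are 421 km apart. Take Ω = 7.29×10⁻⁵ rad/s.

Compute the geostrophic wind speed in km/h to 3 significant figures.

39.9 km/h

Coriolis parameter at 60°N:
f = 2Ω sin φ = 2 × 7.29×10⁻⁵ × sin 60° = 1.26×10⁻⁴ s⁻¹
Height gradient: |∂Z/∂n| = 60 m / 421000 m = 1.43×10⁻⁴
On a pressure surface, geostrophic balance gives V_g = (g/f)|∂Z/∂n|:
V_g = 9.81 × 1.43×10⁻⁴ / 1.26×10⁻⁴ = 11.1 m/s
Converting: 11.1 m/s × 3.6 = 39.9 km/h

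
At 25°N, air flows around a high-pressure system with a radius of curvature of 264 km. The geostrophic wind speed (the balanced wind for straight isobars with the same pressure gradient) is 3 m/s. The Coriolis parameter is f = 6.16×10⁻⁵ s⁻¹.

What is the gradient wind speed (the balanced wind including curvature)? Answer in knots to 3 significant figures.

Around a high, pressure-gradient force acts outward with centrifugal, so Coriolis balances both:
fV = (1/ρ)|∂P/∂n| + V²/R  →  V² − fR·V + fR·V_g = 0
With fR = 6.16×10⁻⁵ × 264×10³ m = 16.3 m/s:
V = [fR − √((fR)² − 4 fR V_g)]/2 = [16.3 − √(16.3² − 4×16.3×3)]/2 = 3.97 m/s
Supergeostrophic (V > V_g = 3 m/s), as expected around a high.
Converting: 3.97 m/s × 1.944 = 7.71 knots

7.71 knots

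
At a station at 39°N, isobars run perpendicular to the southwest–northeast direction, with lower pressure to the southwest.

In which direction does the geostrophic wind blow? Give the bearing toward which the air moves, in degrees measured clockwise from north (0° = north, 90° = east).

The pressure-gradient force points toward the southwest (bearing 225°).
Geostrophic balance: in the Northern Hemisphere the Coriolis force deflects motion to the right, so the geostrophic wind blows 90° to the right of the pressure-gradient force (low pressure on the left).
Rotating 225° by 90° clockwise gives 315° — the wind blows toward the northwest.

315°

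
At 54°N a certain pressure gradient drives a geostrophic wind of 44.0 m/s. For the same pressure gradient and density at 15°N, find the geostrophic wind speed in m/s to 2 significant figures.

With the same pressure gradient and density, V_g ∝ 1/f ∝ 1/sin φ.
V₂ = V₁ · sin φ₁ / sin φ₂ = 44.0 × sin 54° / sin 15°
V₂ = 44.0 × 0.8090/0.2588 = 140 m/s

140 m/s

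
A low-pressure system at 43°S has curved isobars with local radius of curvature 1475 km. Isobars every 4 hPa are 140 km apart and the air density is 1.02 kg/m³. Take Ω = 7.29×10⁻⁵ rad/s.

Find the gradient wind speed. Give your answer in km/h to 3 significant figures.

87.1 km/h

Coriolis parameter at 43°S:
f = 2Ω sin φ = 2 × 7.29×10⁻⁵ × sin 43° = 9.94×10⁻⁵ s⁻¹
Pressure gradient: |∂P/∂n| = 400 Pa / 140000 m = 2.86×10⁻³ Pa/m
Geostrophic speed: V_g = |∂P/∂n|/(fρ) = 2.86×10⁻³/(9.94×10⁻⁵ × 1.02) = 28.2 m/s
Around a low, centrifugal force acts outward with Coriolis, so pressure-gradient force balances both:
(1/ρ)|∂P/∂n| = fV + V²/R  →  V² + fR·V − fR·V_g = 0
With fR = 9.94×10⁻⁵ × 1475×10³ m = 147 m/s:
V = [−fR + √((fR)² + 4 fR V_g)]/2 = [−147 + √(147² + 4×147×28.2)]/2 = 24.2 m/s
Subgeostrophic (V < V_g = 28.2 m/s), as expected around a low.
Converting: 24.2 m/s × 3.6 = 87.1 km/h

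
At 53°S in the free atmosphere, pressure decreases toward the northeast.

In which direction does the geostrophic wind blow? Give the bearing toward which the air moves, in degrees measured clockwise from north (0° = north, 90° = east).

315°

The pressure-gradient force points toward the northeast (bearing 045°).
Geostrophic balance: in the Southern Hemisphere the Coriolis force deflects motion to the left, so the geostrophic wind blows 90° to the left of the pressure-gradient force (low pressure on the right).
Rotating 045° by 90° counterclockwise gives 315° — the wind blows toward the northwest.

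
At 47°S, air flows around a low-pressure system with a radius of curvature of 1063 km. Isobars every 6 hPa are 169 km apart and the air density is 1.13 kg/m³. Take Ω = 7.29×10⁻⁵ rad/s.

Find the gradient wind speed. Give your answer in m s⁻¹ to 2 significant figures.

24 m s⁻¹

Coriolis parameter at 47°S:
f = 2Ω sin φ = 2 × 7.29×10⁻⁵ × sin 47° = 1.07×10⁻⁴ s⁻¹
Pressure gradient: |∂P/∂n| = 600 Pa / 169000 m = 3.55×10⁻³ Pa/m
Geostrophic speed: V_g = |∂P/∂n|/(fρ) = 3.55×10⁻³/(1.07×10⁻⁴ × 1.13) = 29.5 m/s
Around a low, centrifugal force acts outward with Coriolis, so pressure-gradient force balances both:
(1/ρ)|∂P/∂n| = fV + V²/R  →  V² + fR·V − fR·V_g = 0
With fR = 1.07×10⁻⁴ × 1063×10³ m = 113 m/s:
V = [−fR + √((fR)² + 4 fR V_g)]/2 = [−113 + √(113² + 4×113×29.5)]/2 = 24.3 m/s
Subgeostrophic (V < V_g = 29.5 m/s), as expected around a low.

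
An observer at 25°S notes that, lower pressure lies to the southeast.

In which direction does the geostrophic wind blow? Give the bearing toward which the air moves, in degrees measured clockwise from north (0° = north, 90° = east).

045°

The pressure-gradient force points toward the southeast (bearing 135°).
Geostrophic balance: in the Southern Hemisphere the Coriolis force deflects motion to the left, so the geostrophic wind blows 90° to the left of the pressure-gradient force (low pressure on the right).
Rotating 135° by 90° counterclockwise gives 045° — the wind blows toward the northeast.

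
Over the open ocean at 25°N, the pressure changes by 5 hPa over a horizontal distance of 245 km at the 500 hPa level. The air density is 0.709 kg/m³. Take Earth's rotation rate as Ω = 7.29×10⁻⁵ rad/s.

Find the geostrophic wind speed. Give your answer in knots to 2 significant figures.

Coriolis parameter at 25°N:
f = 2Ω sin φ = 2 × 7.29×10⁻⁵ × sin 25° = 6.16×10⁻⁵ s⁻¹
Pressure gradient: |∂P/∂n| = 500 Pa / 245000 m = 2.04×10⁻³ Pa/m
Geostrophic balance (pressure-gradient force = Coriolis force):
V_g = (1/(fρ)) |∂P/∂n| = 2.04×10⁻³ / (6.16×10⁻⁵ × 0.709) = 46.7 m/s
Converting: 46.7 m/s × 1.944 = 91 knots

91 knots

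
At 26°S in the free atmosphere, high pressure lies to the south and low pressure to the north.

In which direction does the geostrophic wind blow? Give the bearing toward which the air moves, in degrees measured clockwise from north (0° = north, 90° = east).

270°

The pressure-gradient force points toward the north (bearing 000°).
Geostrophic balance: in the Southern Hemisphere the Coriolis force deflects motion to the left, so the geostrophic wind blows 90° to the left of the pressure-gradient force (low pressure on the right).
Rotating 000° by 90° counterclockwise gives 270° — the wind blows toward the west.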